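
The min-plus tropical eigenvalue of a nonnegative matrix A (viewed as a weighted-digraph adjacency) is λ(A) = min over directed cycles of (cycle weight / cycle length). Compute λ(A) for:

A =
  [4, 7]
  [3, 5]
λ(A) = 4

Enumerate directed cycles and compute their means (weight / length). Sample:
  cycle 0 → 0: weight = 4, length = 1, mean = 4/1 ≈ 4.000
  cycle 1 → 1: weight = 5, length = 1, mean = 5/1 ≈ 5.000
  cycle 0 → 1 → 0: weight = 10, length = 2, mean = 10/2 ≈ 5.000
  cycle 1 → 0 → 1: weight = 10, length = 2, mean = 10/2 ≈ 5.000
Minimum mean = 4.000, attained e.g. along the cycle 0 → 0 with weight 4 and length 1. So λ(A) = 4/1 = 4.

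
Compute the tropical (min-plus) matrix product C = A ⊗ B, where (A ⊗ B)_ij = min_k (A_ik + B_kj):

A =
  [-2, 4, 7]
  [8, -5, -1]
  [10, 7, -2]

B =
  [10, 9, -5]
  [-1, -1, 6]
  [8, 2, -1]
A ⊗ B =
  [3, 3, -7]
  [-6, -6, -2]
  [6, 0, -3]

Apply the min-plus product entry-by-entry:
  C[0][0] = min over k of (A[0][0] + B[0][0] = -2 + 10 = 8, A[0][1] + B[1][0] = 4 + -1 = 3, A[0][2] + B[2][0] = 7 + 8 = 15) = 3 (attained at k = 1)
  C[0][1] = min over k of (A[0][0] + B[0][1] = -2 + 9 = 7, A[0][1] + B[1][1] = 4 + -1 = 3, A[0][2] + B[2][1] = 7 + 2 = 9) = 3 (attained at k = 1)
  C[0][2] = min over k of (A[0][0] + B[0][2] = -2 + -5 = -7, A[0][1] + B[1][2] = 4 + 6 = 10, A[0][2] + B[2][2] = 7 + -1 = 6) = -7 (attained at k = 0)
  C[1][0] = min over k of (A[1][0] + B[0][0] = 8 + 10 = 18, A[1][1] + B[1][0] = -5 + -1 = -6, A[1][2] + B[2][0] = -1 + 8 = 7) = -6 (attained at k = 1)
  C[1][1] = min over k of (A[1][0] + B[0][1] = 8 + 9 = 17, A[1][1] + B[1][1] = -5 + -1 = -6, A[1][2] + B[2][1] = -1 + 2 = 1) = -6 (attained at k = 1)
  C[1][2] = min over k of (A[1][0] + B[0][2] = 8 + -5 = 3, A[1][1] + B[1][2] = -5 + 6 = 1, A[1][2] + B[2][2] = -1 + -1 = -2) = -2 (attained at k = 2)
  C[2][0] = min over k of (A[2][0] + B[0][0] = 10 + 10 = 20, A[2][1] + B[1][0] = 7 + -1 = 6, A[2][2] + B[2][0] = -2 + 8 = 6) = 6 (attained at k = 1)
  C[2][1] = min over k of (A[2][0] + B[0][1] = 10 + 9 = 19, A[2][1] + B[1][1] = 7 + -1 = 6, A[2][2] + B[2][1] = -2 + 2 = 0) = 0 (attained at k = 2)
  C[2][2] = min over k of (A[2][0] + B[0][2] = 10 + -5 = 5, A[2][1] + B[1][2] = 7 + 6 = 13, A[2][2] + B[2][2] = -2 + -1 = -3) = -3 (attained at k = 2)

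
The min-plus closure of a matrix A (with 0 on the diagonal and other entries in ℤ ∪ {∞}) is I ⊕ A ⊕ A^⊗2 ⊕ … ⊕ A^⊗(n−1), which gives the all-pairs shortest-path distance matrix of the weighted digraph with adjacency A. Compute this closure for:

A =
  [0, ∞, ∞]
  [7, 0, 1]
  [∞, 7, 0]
Closure =
  [0, ∞, ∞]
  [7, 0, 1]
  [14, 7, 0]

This is the Floyd-Warshall all-pairs shortest-path computation. For each intermediate vertex k = 0, 1, …, 2, update dist[i][j] ← min(dist[i][j], dist[i][k] + dist[k][j]). The final matrix gives, for each (i, j), the minimum total weight of any directed path from i to j (possibly empty when i = j).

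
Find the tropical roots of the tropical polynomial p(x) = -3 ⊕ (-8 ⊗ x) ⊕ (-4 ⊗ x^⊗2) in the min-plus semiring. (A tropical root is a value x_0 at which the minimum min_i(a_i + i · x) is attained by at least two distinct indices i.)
Roots: {-4, 5}

Each tropical root is a break point of the lower envelope of the lines y = a_i + i · x (there are 3 lines, with slopes 0, 1, ..., 2). Only the lines that attain the minimum somewhere contribute to roots; other lines are dominated. Here the surviving (envelope) indices are i = 2, i = 1, i = 0.
Intersections between consecutive envelope lines give the roots: for adjacent envelope indices i < j the intersection is x = (a_i − a_j) / (j − i). Reading off the sorted break points: {-4, 5}.
Verification: at each break x_0, at least two indices attain the minimum of min_i(a_i + i · x_0).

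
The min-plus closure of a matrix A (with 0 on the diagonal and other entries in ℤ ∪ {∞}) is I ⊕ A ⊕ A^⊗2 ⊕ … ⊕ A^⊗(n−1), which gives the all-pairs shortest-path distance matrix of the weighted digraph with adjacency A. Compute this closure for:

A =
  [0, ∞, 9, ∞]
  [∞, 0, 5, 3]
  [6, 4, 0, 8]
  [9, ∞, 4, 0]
Closure =
  [0, 13, 9, 16]
  [11, 0, 5, 3]
  [6, 4, 0, 7]
  [9, 8, 4, 0]

This is the Floyd-Warshall all-pairs shortest-path computation. For each intermediate vertex k = 0, 1, …, 3, update dist[i][j] ← min(dist[i][j], dist[i][k] + dist[k][j]). The final matrix gives, for each (i, j), the minimum total weight of any directed path from i to j (possibly empty when i = j).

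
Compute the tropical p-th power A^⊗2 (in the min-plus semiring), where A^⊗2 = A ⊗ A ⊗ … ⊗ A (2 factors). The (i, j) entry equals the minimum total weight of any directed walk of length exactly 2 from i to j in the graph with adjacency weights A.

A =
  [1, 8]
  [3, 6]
A^⊗2 =
  [2, 9]
  [4, 11]

Each entry (A^⊗2)_ij equals the minimum over all length-2 walks i = v_0 → v_1 → … → v_2 = j of Σ_t A[v_t][v_{t+1}]. For example, for (i, j) = (0, 1) we minimise over 2 possible intermediate vertex sequences; the minimum is 9, attained along the walk 0 → 0 → 1.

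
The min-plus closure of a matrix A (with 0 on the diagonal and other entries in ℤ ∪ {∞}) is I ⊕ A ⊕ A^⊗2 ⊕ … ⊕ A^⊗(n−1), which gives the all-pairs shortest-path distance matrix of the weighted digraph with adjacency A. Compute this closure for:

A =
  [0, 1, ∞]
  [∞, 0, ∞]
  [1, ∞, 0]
Closure =
  [0, 1, ∞]
  [∞, 0, ∞]
  [1, 2, 0]

This is the Floyd-Warshall all-pairs shortest-path computation. For each intermediate vertex k = 0, 1, …, 2, update dist[i][j] ← min(dist[i][j], dist[i][k] + dist[k][j]). The final matrix gives, for each (i, j), the minimum total weight of any directed path from i to j (possibly empty when i = j).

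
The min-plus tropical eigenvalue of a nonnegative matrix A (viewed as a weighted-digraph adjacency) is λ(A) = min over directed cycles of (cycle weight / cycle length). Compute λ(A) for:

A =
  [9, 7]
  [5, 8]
λ(A) = 6

Enumerate directed cycles and compute their means (weight / length). Sample:
  cycle 0 → 0: weight = 9, length = 1, mean = 9/1 ≈ 9.000
  cycle 1 → 1: weight = 8, length = 1, mean = 8/1 ≈ 8.000
  cycle 0 → 1 → 0: weight = 12, length = 2, mean = 12/2 ≈ 6.000
  cycle 1 → 0 → 1: weight = 12, length = 2, mean = 12/2 ≈ 6.000
Minimum mean = 6.000, attained e.g. along the cycle 0 → 1 → 0 with weight 12 and length 2. So λ(A) = 12/2 = 6.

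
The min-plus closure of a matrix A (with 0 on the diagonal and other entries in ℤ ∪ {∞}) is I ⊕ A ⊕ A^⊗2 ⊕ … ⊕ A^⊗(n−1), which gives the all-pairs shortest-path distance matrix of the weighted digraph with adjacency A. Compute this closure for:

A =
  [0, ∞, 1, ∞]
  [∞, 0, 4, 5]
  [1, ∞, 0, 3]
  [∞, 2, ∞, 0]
Closure =
  [0, 6, 1, 4]
  [5, 0, 4, 5]
  [1, 5, 0, 3]
  [7, 2, 6, 0]

This is the Floyd-Warshall all-pairs shortest-path computation. For each intermediate vertex k = 0, 1, …, 3, update dist[i][j] ← min(dist[i][j], dist[i][k] + dist[k][j]). The final matrix gives, for each (i, j), the minimum total weight of any directed path from i to j (possibly empty when i = j).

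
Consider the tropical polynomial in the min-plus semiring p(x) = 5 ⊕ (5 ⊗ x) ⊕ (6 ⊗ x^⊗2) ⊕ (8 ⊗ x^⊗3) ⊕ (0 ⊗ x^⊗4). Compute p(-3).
p(-3) = -12

A tropical monomial a ⊗ x^⊗i evaluates to a + i · x. Evaluating each term at x = -3:
  Term 0 contributes 5 + 0 · -3 = 5
  Term 1 contributes 5 + 1 · -3 = 2
  Term 2 contributes 6 + 2 · -3 = 0
  Term 3 contributes 8 + 3 · -3 = -1
  Term 4 contributes 0 + 4 · -3 = -12
p(-3) = ⊕ of these = min[5, 2, 0, -1, -12] = -12.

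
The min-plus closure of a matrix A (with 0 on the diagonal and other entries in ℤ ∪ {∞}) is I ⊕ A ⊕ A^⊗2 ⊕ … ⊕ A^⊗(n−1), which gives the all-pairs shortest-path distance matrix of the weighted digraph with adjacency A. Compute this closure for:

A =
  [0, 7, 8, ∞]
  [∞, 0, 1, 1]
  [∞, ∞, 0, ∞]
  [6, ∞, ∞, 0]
Closure =
  [0, 7, 8, 8]
  [7, 0, 1, 1]
  [∞, ∞, 0, ∞]
  [6, 13, 14, 0]

This is the Floyd-Warshall all-pairs shortest-path computation. For each intermediate vertex k = 0, 1, …, 3, update dist[i][j] ← min(dist[i][j], dist[i][k] + dist[k][j]). The final matrix gives, for each (i, j), the minimum total weight of any directed path from i to j (possibly empty when i = j).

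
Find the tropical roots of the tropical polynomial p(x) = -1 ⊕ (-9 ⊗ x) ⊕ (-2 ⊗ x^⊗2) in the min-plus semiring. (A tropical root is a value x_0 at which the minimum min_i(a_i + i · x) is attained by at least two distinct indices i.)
Roots: {-7, 8}

Each tropical root is a break point of the lower envelope of the lines y = a_i + i · x (there are 3 lines, with slopes 0, 1, ..., 2). Only the lines that attain the minimum somewhere contribute to roots; other lines are dominated. Here the surviving (envelope) indices are i = 2, i = 1, i = 0.
Intersections between consecutive envelope lines give the roots: for adjacent envelope indices i < j the intersection is x = (a_i − a_j) / (j − i). Reading off the sorted break points: {-7, 8}.
Verification: at each break x_0, at least two indices attain the minimum of min_i(a_i + i · x_0).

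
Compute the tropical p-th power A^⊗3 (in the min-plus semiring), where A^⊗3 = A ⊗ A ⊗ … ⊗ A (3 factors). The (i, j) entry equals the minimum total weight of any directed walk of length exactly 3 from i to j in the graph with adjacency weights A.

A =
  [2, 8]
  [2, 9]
A^⊗3 =
  [6, 12]
  [6, 12]

Each entry (A^⊗3)_ij equals the minimum over all length-3 walks i = v_0 → v_1 → … → v_3 = j of Σ_t A[v_t][v_{t+1}]. For example, for (i, j) = (0, 1) we minimise over 4 possible intermediate vertex sequences; the minimum is 12, attained along the walk 0 → 0 → 0 → 1.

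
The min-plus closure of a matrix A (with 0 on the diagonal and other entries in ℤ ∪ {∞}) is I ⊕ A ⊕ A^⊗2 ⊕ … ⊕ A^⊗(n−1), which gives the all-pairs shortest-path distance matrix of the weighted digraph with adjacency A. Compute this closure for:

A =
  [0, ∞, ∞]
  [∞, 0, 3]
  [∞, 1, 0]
Closure =
  [0, ∞, ∞]
  [∞, 0, 3]
  [∞, 1, 0]

This is the Floyd-Warshall all-pairs shortest-path computation. For each intermediate vertex k = 0, 1, …, 2, update dist[i][j] ← min(dist[i][j], dist[i][k] + dist[k][j]). The final matrix gives, for each (i, j), the minimum total weight of any directed path from i to j (possibly empty when i = j).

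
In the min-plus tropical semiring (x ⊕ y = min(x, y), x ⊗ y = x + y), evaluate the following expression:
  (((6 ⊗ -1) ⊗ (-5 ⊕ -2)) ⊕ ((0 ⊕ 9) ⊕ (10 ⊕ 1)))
(((6 ⊗ -1) ⊗ (-5 ⊕ -2)) ⊕ ((0 ⊕ 9) ⊕ (10 ⊕ 1))) = 0

Expand innermost to outermost. Recall ⊕ takes the minimum of its arguments and ⊗ takes their sum. Working out the expression (((6 ⊗ -1) ⊗ (-5 ⊕ -2)) ⊕ ((0 ⊕ 9) ⊕ (10 ⊕ 1))) gives 0.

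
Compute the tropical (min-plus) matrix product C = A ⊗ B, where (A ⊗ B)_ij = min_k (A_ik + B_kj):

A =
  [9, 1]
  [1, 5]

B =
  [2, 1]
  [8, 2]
A ⊗ B =
  [9, 3]
  [3, 2]

Apply the min-plus product entry-by-entry:
  C[0][0] = min over k of (A[0][0] + B[0][0] = 9 + 2 = 11, A[0][1] + B[1][0] = 1 + 8 = 9) = 9 (attained at k = 1)
  C[0][1] = min over k of (A[0][0] + B[0][1] = 9 + 1 = 10, A[0][1] + B[1][1] = 1 + 2 = 3) = 3 (attained at k = 1)
  C[1][0] = min over k of (A[1][0] + B[0][0] = 1 + 2 = 3, A[1][1] + B[1][0] = 5 + 8 = 13) = 3 (attained at k = 0)
  C[1][1] = min over k of (A[1][0] + B[0][1] = 1 + 1 = 2, A[1][1] + B[1][1] = 5 + 2 = 7) = 2 (attained at k = 0)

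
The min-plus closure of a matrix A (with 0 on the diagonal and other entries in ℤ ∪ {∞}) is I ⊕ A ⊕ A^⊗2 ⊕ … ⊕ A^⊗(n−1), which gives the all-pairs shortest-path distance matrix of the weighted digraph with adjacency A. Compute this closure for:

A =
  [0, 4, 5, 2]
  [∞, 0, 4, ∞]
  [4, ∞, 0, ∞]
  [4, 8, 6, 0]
Closure =
  [0, 4, 5, 2]
  [8, 0, 4, 10]
  [4, 8, 0, 6]
  [4, 8, 6, 0]

This is the Floyd-Warshall all-pairs shortest-path computation. For each intermediate vertex k = 0, 1, …, 3, update dist[i][j] ← min(dist[i][j], dist[i][k] + dist[k][j]). The final matrix gives, for each (i, j), the minimum total weight of any directed path from i to j (possibly empty when i = j).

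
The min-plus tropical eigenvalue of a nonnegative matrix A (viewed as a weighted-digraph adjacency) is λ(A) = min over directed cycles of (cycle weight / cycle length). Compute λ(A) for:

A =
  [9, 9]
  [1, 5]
λ(A) = 5

Enumerate directed cycles and compute their means (weight / length). Sample:
  cycle 0 → 0: weight = 9, length = 1, mean = 9/1 ≈ 9.000
  cycle 1 → 1: weight = 5, length = 1, mean = 5/1 ≈ 5.000
  cycle 0 → 1 → 0: weight = 10, length = 2, mean = 10/2 ≈ 5.000
  cycle 1 → 0 → 1: weight = 10, length = 2, mean = 10/2 ≈ 5.000
Minimum mean = 5.000, attained e.g. along the cycle 1 → 1 with weight 5 and length 1. So λ(A) = 5/1 = 5.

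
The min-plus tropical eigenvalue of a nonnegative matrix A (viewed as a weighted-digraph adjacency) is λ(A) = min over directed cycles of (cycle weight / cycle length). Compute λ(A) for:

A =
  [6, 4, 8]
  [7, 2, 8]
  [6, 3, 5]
λ(A) = 2

Enumerate directed cycles and compute their means (weight / length). Sample:
  cycle 0 → 0: weight = 6, length = 1, mean = 6/1 ≈ 6.000
  cycle 1 → 1: weight = 2, length = 1, mean = 2/1 ≈ 2.000
  cycle 2 → 2: weight = 5, length = 1, mean = 5/1 ≈ 5.000
  cycle 0 → 1 → 0: weight = 11, length = 2, mean = 11/2 ≈ 5.500
  cycle 0 → 2 → 0: weight = 14, length = 2, mean = 14/2 ≈ 7.000
  cycle 1 → 0 → 1: weight = 11, length = 2, mean = 11/2 ≈ 5.500
Minimum mean = 2.000, attained e.g. along the cycle 1 → 1 with weight 2 and length 1. So λ(A) = 2/1 = 2.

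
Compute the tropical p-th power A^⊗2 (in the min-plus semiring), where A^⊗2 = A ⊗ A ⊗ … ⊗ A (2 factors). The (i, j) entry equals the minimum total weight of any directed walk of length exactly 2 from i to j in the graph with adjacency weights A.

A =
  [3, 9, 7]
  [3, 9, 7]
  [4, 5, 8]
A^⊗2 =
  [6, 12, 10]
  [6, 12, 10]
  [7, 13, 11]

Each entry (A^⊗2)_ij equals the minimum over all length-2 walks i = v_0 → v_1 → … → v_2 = j of Σ_t A[v_t][v_{t+1}]. For example, for (i, j) = (0, 2) we minimise over 3 possible intermediate vertex sequences; the minimum is 10, attained along the walk 0 → 0 → 2.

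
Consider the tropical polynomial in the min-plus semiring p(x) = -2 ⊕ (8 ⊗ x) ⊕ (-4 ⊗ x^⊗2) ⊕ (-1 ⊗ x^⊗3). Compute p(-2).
p(-2) = -8

A tropical monomial a ⊗ x^⊗i evaluates to a + i · x. Evaluating each term at x = -2:
  Term 0 contributes -2 + 0 · -2 = -2
  Term 1 contributes 8 + 1 · -2 = 6
  Term 2 contributes -4 + 2 · -2 = -8
  Term 3 contributes -1 + 3 · -2 = -7
p(-2) = ⊕ of these = min[-2, 6, -8, -7] = -8.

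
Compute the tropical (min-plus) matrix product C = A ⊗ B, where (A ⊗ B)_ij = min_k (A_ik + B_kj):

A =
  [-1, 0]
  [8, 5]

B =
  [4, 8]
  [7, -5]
A ⊗ B =
  [3, -5]
  [12, 0]

Apply the min-plus product entry-by-entry:
  C[0][0] = min over k of (A[0][0] + B[0][0] = -1 + 4 = 3, A[0][1] + B[1][0] = 0 + 7 = 7) = 3 (attained at k = 0)
  C[0][1] = min over k of (A[0][0] + B[0][1] = -1 + 8 = 7, A[0][1] + B[1][1] = 0 + -5 = -5) = -5 (attained at k = 1)
  C[1][0] = min over k of (A[1][0] + B[0][0] = 8 + 4 = 12, A[1][1] + B[1][0] = 5 + 7 = 12) = 12 (attained at k = 0)
  C[1][1] = min over k of (A[1][0] + B[0][1] = 8 + 8 = 16, A[1][1] + B[1][1] = 5 + -5 = 0) = 0 (attained at k = 1)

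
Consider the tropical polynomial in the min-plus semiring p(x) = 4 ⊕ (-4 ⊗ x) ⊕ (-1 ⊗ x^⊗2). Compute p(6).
p(6) = 2

A tropical monomial a ⊗ x^⊗i evaluates to a + i · x. Evaluating each term at x = 6:
  Term 0 contributes 4 + 0 · 6 = 4
  Term 1 contributes -4 + 1 · 6 = 2
  Term 2 contributes -1 + 2 · 6 = 11
p(6) = ⊕ of these = min[4, 2, 11] = 2.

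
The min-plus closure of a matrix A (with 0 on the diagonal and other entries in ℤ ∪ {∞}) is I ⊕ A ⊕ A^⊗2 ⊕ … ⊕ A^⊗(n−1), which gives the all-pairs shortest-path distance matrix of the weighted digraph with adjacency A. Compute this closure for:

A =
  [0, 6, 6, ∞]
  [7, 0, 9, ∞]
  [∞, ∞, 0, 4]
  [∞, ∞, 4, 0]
Closure =
  [0, 6, 6, 10]
  [7, 0, 9, 13]
  [∞, ∞, 0, 4]
  [∞, ∞, 4, 0]

This is the Floyd-Warshall all-pairs shortest-path computation. For each intermediate vertex k = 0, 1, …, 3, update dist[i][j] ← min(dist[i][j], dist[i][k] + dist[k][j]). The final matrix gives, for each (i, j), the minimum total weight of any directed path from i to j (possibly empty when i = j).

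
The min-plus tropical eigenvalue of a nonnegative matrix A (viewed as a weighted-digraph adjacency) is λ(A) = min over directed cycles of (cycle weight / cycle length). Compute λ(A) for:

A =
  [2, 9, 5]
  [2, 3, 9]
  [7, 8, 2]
λ(A) = 2

Enumerate directed cycles and compute their means (weight / length). Sample:
  cycle 0 → 0: weight = 2, length = 1, mean = 2/1 ≈ 2.000
  cycle 1 → 1: weight = 3, length = 1, mean = 3/1 ≈ 3.000
  cycle 2 → 2: weight = 2, length = 1, mean = 2/1 ≈ 2.000
  cycle 0 → 1 → 0: weight = 11, length = 2, mean = 11/2 ≈ 5.500
  cycle 0 → 2 → 0: weight = 12, length = 2, mean = 12/2 ≈ 6.000
  cycle 1 → 0 → 1: weight = 11, length = 2, mean = 11/2 ≈ 5.500
Minimum mean = 2.000, attained e.g. along the cycle 0 → 0 with weight 2 and length 1. So λ(A) = 2/1 = 2.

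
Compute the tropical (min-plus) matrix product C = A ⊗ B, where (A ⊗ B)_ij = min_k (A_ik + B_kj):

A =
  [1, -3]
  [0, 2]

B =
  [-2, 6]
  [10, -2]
A ⊗ B =
  [-1, -5]
  [-2, 0]

Apply the min-plus product entry-by-entry:
  C[0][0] = min over k of (A[0][0] + B[0][0] = 1 + -2 = -1, A[0][1] + B[1][0] = -3 + 10 = 7) = -1 (attained at k = 0)
  C[0][1] = min over k of (A[0][0] + B[0][1] = 1 + 6 = 7, A[0][1] + B[1][1] = -3 + -2 = -5) = -5 (attained at k = 1)
  C[1][0] = min over k of (A[1][0] + B[0][0] = 0 + -2 = -2, A[1][1] + B[1][0] = 2 + 10 = 12) = -2 (attained at k = 0)
  C[1][1] = min over k of (A[1][0] + B[0][1] = 0 + 6 = 6, A[1][1] + B[1][1] = 2 + -2 = 0) = 0 (attained at k = 1)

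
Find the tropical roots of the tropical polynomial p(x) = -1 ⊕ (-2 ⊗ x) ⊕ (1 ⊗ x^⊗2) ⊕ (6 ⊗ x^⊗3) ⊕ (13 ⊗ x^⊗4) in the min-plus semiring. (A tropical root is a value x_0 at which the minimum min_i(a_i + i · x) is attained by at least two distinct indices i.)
Roots: {-7, -5, -3, 1}

Each tropical root is a break point of the lower envelope of the lines y = a_i + i · x (there are 5 lines, with slopes 0, 1, ..., 4). Only the lines that attain the minimum somewhere contribute to roots; other lines are dominated. Here the surviving (envelope) indices are i = 4, i = 3, i = 2, i = 1, i = 0.
Intersections between consecutive envelope lines give the roots: for adjacent envelope indices i < j the intersection is x = (a_i − a_j) / (j − i). Reading off the sorted break points: {-7, -5, -3, 1}.
Verification: at each break x_0, at least two indices attain the minimum of min_i(a_i + i · x_0).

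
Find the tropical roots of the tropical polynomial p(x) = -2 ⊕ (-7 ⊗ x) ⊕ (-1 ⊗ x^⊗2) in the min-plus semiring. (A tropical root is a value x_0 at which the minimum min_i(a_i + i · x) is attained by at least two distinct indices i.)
Roots: {-6, 5}

Each tropical root is a break point of the lower envelope of the lines y = a_i + i · x (there are 3 lines, with slopes 0, 1, ..., 2). Only the lines that attain the minimum somewhere contribute to roots; other lines are dominated. Here the surviving (envelope) indices are i = 2, i = 1, i = 0.
Intersections between consecutive envelope lines give the roots: for adjacent envelope indices i < j the intersection is x = (a_i − a_j) / (j − i). Reading off the sorted break points: {-6, 5}.
Verification: at each break x_0, at least two indices attain the minimum of min_i(a_i + i · x_0).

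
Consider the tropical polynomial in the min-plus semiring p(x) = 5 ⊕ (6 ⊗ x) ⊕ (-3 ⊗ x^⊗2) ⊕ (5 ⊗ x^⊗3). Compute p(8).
p(8) = 5

A tropical monomial a ⊗ x^⊗i evaluates to a + i · x. Evaluating each term at x = 8:
  Term 0 contributes 5 + 0 · 8 = 5
  Term 1 contributes 6 + 1 · 8 = 14
  Term 2 contributes -3 + 2 · 8 = 13
  Term 3 contributes 5 + 3 · 8 = 29
p(8) = ⊕ of these = min[5, 14, 13, 29] = 5.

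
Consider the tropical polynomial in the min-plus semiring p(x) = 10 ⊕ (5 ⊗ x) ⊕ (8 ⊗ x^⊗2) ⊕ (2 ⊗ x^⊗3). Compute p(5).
p(5) = 10

A tropical monomial a ⊗ x^⊗i evaluates to a + i · x. Evaluating each term at x = 5:
  Term 0 contributes 10 + 0 · 5 = 10
  Term 1 contributes 5 + 1 · 5 = 10
  Term 2 contributes 8 + 2 · 5 = 18
  Term 3 contributes 2 + 3 · 5 = 17
p(5) = ⊕ of these = min[10, 10, 18, 17] = 10.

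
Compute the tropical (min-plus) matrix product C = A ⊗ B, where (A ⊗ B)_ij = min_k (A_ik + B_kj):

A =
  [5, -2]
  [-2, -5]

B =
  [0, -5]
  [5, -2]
A ⊗ B =
  [3, -4]
  [-2, -7]

Apply the min-plus product entry-by-entry:
  C[0][0] = min over k of (A[0][0] + B[0][0] = 5 + 0 = 5, A[0][1] + B[1][0] = -2 + 5 = 3) = 3 (attained at k = 1)
  C[0][1] = min over k of (A[0][0] + B[0][1] = 5 + -5 = 0, A[0][1] + B[1][1] = -2 + -2 = -4) = -4 (attained at k = 1)
  C[1][0] = min over k of (A[1][0] + B[0][0] = -2 + 0 = -2, A[1][1] + B[1][0] = -5 + 5 = 0) = -2 (attained at k = 0)
  C[1][1] = min over k of (A[1][0] + B[0][1] = -2 + -5 = -7, A[1][1] + B[1][1] = -5 + -2 = -7) = -7 (attained at k = 0)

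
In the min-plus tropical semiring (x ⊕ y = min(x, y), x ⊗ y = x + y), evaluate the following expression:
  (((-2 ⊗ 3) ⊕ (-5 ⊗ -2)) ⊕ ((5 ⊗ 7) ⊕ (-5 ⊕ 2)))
(((-2 ⊗ 3) ⊕ (-5 ⊗ -2)) ⊕ ((5 ⊗ 7) ⊕ (-5 ⊕ 2))) = -7

Expand innermost to outermost. Recall ⊕ takes the minimum of its arguments and ⊗ takes their sum. Working out the expression (((-2 ⊗ 3) ⊕ (-5 ⊗ -2)) ⊕ ((5 ⊗ 7) ⊕ (-5 ⊕ 2))) gives -7.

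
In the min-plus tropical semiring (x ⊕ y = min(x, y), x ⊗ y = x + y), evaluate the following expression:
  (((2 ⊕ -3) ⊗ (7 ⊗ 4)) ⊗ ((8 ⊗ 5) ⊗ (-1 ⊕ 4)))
(((2 ⊕ -3) ⊗ (7 ⊗ 4)) ⊗ ((8 ⊗ 5) ⊗ (-1 ⊕ 4))) = 20

Expand innermost to outermost. Recall ⊕ takes the minimum of its arguments and ⊗ takes their sum. Working out the expression (((2 ⊕ -3) ⊗ (7 ⊗ 4)) ⊗ ((8 ⊗ 5) ⊗ (-1 ⊕ 4))) gives 20.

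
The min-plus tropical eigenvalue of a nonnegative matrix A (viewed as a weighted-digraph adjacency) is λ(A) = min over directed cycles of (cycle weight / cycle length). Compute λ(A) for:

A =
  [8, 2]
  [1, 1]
λ(A) = 1

Enumerate directed cycles and compute their means (weight / length). Sample:
  cycle 0 → 0: weight = 8, length = 1, mean = 8/1 ≈ 8.000
  cycle 1 → 1: weight = 1, length = 1, mean = 1/1 ≈ 1.000
  cycle 0 → 1 → 0: weight = 3, length = 2, mean = 3/2 ≈ 1.500
  cycle 1 → 0 → 1: weight = 3, length = 2, mean = 3/2 ≈ 1.500
Minimum mean = 1.000, attained e.g. along the cycle 1 → 1 with weight 1 and length 1. So λ(A) = 1/1 = 1.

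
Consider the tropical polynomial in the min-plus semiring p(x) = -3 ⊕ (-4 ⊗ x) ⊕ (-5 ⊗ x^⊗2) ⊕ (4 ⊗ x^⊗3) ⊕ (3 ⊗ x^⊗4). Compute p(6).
p(6) = -3

A tropical monomial a ⊗ x^⊗i evaluates to a + i · x. Evaluating each term at x = 6:
  Term 0 contributes -3 + 0 · 6 = -3
  Term 1 contributes -4 + 1 · 6 = 2
  Term 2 contributes -5 + 2 · 6 = 7
  Term 3 contributes 4 + 3 · 6 = 22
  Term 4 contributes 3 + 4 · 6 = 27
p(6) = ⊕ of these = min[-3, 2, 7, 22, 27] = -3.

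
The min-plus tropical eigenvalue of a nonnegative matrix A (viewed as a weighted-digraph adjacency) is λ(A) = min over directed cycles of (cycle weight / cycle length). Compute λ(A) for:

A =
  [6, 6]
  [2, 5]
λ(A) = 4

Enumerate directed cycles and compute their means (weight / length). Sample:
  cycle 0 → 0: weight = 6, length = 1, mean = 6/1 ≈ 6.000
  cycle 1 → 1: weight = 5, length = 1, mean = 5/1 ≈ 5.000
  cycle 0 → 1 → 0: weight = 8, length = 2, mean = 8/2 ≈ 4.000
  cycle 1 → 0 → 1: weight = 8, length = 2, mean = 8/2 ≈ 4.000
Minimum mean = 4.000, attained e.g. along the cycle 0 → 1 → 0 with weight 8 and length 2. So λ(A) = 8/2 = 4.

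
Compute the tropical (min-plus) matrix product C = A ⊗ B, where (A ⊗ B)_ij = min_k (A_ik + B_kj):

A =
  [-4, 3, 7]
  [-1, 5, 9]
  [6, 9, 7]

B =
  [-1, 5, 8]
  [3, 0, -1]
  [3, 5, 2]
A ⊗ B =
  [-5, 1, 2]
  [-2, 4, 4]
  [5, 9, 8]

Apply the min-plus product entry-by-entry:
  C[0][0] = min over k of (A[0][0] + B[0][0] = -4 + -1 = -5, A[0][1] + B[1][0] = 3 + 3 = 6, A[0][2] + B[2][0] = 7 + 3 = 10) = -5 (attained at k = 0)
  C[0][1] = min over k of (A[0][0] + B[0][1] = -4 + 5 = 1, A[0][1] + B[1][1] = 3 + 0 = 3, A[0][2] + B[2][1] = 7 + 5 = 12) = 1 (attained at k = 0)
  C[0][2] = min over k of (A[0][0] + B[0][2] = -4 + 8 = 4, A[0][1] + B[1][2] = 3 + -1 = 2, A[0][2] + B[2][2] = 7 + 2 = 9) = 2 (attained at k = 1)
  C[1][0] = min over k of (A[1][0] + B[0][0] = -1 + -1 = -2, A[1][1] + B[1][0] = 5 + 3 = 8, A[1][2] + B[2][0] = 9 + 3 = 12) = -2 (attained at k = 0)
  C[1][1] = min over k of (A[1][0] + B[0][1] = -1 + 5 = 4, A[1][1] + B[1][1] = 5 + 0 = 5, A[1][2] + B[2][1] = 9 + 5 = 14) = 4 (attained at k = 0)
  C[1][2] = min over k of (A[1][0] + B[0][2] = -1 + 8 = 7, A[1][1] + B[1][2] = 5 + -1 = 4, A[1][2] + B[2][2] = 9 + 2 = 11) = 4 (attained at k = 1)
  C[2][0] = min over k of (A[2][0] + B[0][0] = 6 + -1 = 5, A[2][1] + B[1][0] = 9 + 3 = 12, A[2][2] + B[2][0] = 7 + 3 = 10) = 5 (attained at k = 0)
  C[2][1] = min over k of (A[2][0] + B[0][1] = 6 + 5 = 11, A[2][1] + B[1][1] = 9 + 0 = 9, A[2][2] + B[2][1] = 7 + 5 = 12) = 9 (attained at k = 1)
  C[2][2] = min over k of (A[2][0] + B[0][2] = 6 + 8 = 14, A[2][1] + B[1][2] = 9 + -1 = 8, A[2][2] + B[2][2] = 7 + 2 = 9) = 8 (attained at k = 1)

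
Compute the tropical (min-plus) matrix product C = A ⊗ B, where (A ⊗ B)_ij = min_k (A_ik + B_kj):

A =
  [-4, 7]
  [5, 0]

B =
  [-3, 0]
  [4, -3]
A ⊗ B =
  [-7, -4]
  [2, -3]

Apply the min-plus product entry-by-entry:
  C[0][0] = min over k of (A[0][0] + B[0][0] = -4 + -3 = -7, A[0][1] + B[1][0] = 7 + 4 = 11) = -7 (attained at k = 0)
  C[0][1] = min over k of (A[0][0] + B[0][1] = -4 + 0 = -4, A[0][1] + B[1][1] = 7 + -3 = 4) = -4 (attained at k = 0)
  C[1][0] = min over k of (A[1][0] + B[0][0] = 5 + -3 = 2, A[1][1] + B[1][0] = 0 + 4 = 4) = 2 (attained at k = 0)
  C[1][1] = min over k of (A[1][0] + B[0][1] = 5 + 0 = 5, A[1][1] + B[1][1] = 0 + -3 = -3) = -3 (attained at k = 1)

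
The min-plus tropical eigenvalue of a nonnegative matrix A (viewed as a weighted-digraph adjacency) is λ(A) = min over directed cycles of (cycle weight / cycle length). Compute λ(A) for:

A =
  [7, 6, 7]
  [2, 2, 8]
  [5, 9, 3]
λ(A) = 2

Enumerate directed cycles and compute their means (weight / length). Sample:
  cycle 0 → 0: weight = 7, length = 1, mean = 7/1 ≈ 7.000
  cycle 1 → 1: weight = 2, length = 1, mean = 2/1 ≈ 2.000
  cycle 2 → 2: weight = 3, length = 1, mean = 3/1 ≈ 3.000
  cycle 0 → 1 → 0: weight = 8, length = 2, mean = 8/2 ≈ 4.000
  cycle 0 → 2 → 0: weight = 12, length = 2, mean = 12/2 ≈ 6.000
  cycle 1 → 0 → 1: weight = 8, length = 2, mean = 8/2 ≈ 4.000
Minimum mean = 2.000, attained e.g. along the cycle 1 → 1 with weight 2 and length 1. So λ(A) = 2/1 = 2.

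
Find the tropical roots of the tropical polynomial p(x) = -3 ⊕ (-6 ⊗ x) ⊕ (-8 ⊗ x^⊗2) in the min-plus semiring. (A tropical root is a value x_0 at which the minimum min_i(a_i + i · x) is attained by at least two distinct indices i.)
Roots: {2, 3}

Each tropical root is a break point of the lower envelope of the lines y = a_i + i · x (there are 3 lines, with slopes 0, 1, ..., 2). Only the lines that attain the minimum somewhere contribute to roots; other lines are dominated. Here the surviving (envelope) indices are i = 2, i = 1, i = 0.
Intersections between consecutive envelope lines give the roots: for adjacent envelope indices i < j the intersection is x = (a_i − a_j) / (j − i). Reading off the sorted break points: {2, 3}.
Verification: at each break x_0, at least two indices attain the minimum of min_i(a_i + i · x_0).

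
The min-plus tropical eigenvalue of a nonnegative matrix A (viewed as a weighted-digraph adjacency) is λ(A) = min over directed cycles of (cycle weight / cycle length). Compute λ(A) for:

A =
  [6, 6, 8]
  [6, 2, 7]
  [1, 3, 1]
λ(A) = 1

Enumerate directed cycles and compute their means (weight / length). Sample:
  cycle 0 → 0: weight = 6, length = 1, mean = 6/1 ≈ 6.000
  cycle 1 → 1: weight = 2, length = 1, mean = 2/1 ≈ 2.000
  cycle 2 → 2: weight = 1, length = 1, mean = 1/1 ≈ 1.000
  cycle 0 → 1 → 0: weight = 12, length = 2, mean = 12/2 ≈ 6.000
  cycle 0 → 2 → 0: weight = 9, length = 2, mean = 9/2 ≈ 4.500
  cycle 1 → 0 → 1: weight = 12, length = 2, mean = 12/2 ≈ 6.000
Minimum mean = 1.000, attained e.g. along the cycle 2 → 2 with weight 1 and length 1. So λ(A) = 1/1 = 1.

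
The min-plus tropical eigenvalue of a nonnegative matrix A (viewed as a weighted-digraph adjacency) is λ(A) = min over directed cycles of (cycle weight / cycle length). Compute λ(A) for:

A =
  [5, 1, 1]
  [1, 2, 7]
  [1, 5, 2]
λ(A) = 1

Enumerate directed cycles and compute their means (weight / length). Sample:
  cycle 0 → 0: weight = 5, length = 1, mean = 5/1 ≈ 5.000
  cycle 1 → 1: weight = 2, length = 1, mean = 2/1 ≈ 2.000
  cycle 2 → 2: weight = 2, length = 1, mean = 2/1 ≈ 2.000
  cycle 0 → 1 → 0: weight = 2, length = 2, mean = 2/2 ≈ 1.000
  cycle 0 → 2 → 0: weight = 2, length = 2, mean = 2/2 ≈ 1.000
  cycle 1 → 0 → 1: weight = 2, length = 2, mean = 2/2 ≈ 1.000
Minimum mean = 1.000, attained e.g. along the cycle 0 → 1 → 0 with weight 2 and length 2. So λ(A) = 2/2 = 1.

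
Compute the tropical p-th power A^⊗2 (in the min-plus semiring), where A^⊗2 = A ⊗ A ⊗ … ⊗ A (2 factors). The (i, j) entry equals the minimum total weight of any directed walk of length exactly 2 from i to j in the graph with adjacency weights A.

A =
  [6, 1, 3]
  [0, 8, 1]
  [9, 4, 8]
A^⊗2 =
  [1, 7, 2]
  [6, 1, 3]
  [4, 10, 5]

Each entry (A^⊗2)_ij equals the minimum over all length-2 walks i = v_0 → v_1 → … → v_2 = j of Σ_t A[v_t][v_{t+1}]. For example, for (i, j) = (0, 2) we minimise over 3 possible intermediate vertex sequences; the minimum is 2, attained along the walk 0 → 1 → 2.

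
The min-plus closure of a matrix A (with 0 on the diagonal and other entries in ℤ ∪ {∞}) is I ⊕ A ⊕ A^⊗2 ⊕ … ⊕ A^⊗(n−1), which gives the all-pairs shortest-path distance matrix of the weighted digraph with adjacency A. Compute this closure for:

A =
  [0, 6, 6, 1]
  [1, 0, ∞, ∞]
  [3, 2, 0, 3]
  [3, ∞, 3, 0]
Closure =
  [0, 6, 4, 1]
  [1, 0, 5, 2]
  [3, 2, 0, 3]
  [3, 5, 3, 0]

This is the Floyd-Warshall all-pairs shortest-path computation. For each intermediate vertex k = 0, 1, …, 3, update dist[i][j] ← min(dist[i][j], dist[i][k] + dist[k][j]). The final matrix gives, for each (i, j), the minimum total weight of any directed path from i to j (possibly empty when i = j).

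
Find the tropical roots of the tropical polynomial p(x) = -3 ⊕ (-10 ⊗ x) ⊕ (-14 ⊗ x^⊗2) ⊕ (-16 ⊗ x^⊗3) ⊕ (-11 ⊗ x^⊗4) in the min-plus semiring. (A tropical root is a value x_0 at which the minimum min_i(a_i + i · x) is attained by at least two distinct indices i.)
Roots: {-5, 2, 4, 7}

Each tropical root is a break point of the lower envelope of the lines y = a_i + i · x (there are 5 lines, with slopes 0, 1, ..., 4). Only the lines that attain the minimum somewhere contribute to roots; other lines are dominated. Here the surviving (envelope) indices are i = 4, i = 3, i = 2, i = 1, i = 0.
Intersections between consecutive envelope lines give the roots: for adjacent envelope indices i < j the intersection is x = (a_i − a_j) / (j − i). Reading off the sorted break points: {-5, 2, 4, 7}.
Verification: at each break x_0, at least two indices attain the minimum of min_i(a_i + i · x_0).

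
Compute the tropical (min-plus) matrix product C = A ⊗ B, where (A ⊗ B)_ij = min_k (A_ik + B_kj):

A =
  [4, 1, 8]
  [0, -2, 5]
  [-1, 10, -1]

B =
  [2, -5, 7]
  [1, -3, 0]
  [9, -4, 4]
A ⊗ B =
  [2, -2, 1]
  [-1, -5, -2]
  [1, -6, 3]

Apply the min-plus product entry-by-entry:
  C[0][0] = min over k of (A[0][0] + B[0][0] = 4 + 2 = 6, A[0][1] + B[1][0] = 1 + 1 = 2, A[0][2] + B[2][0] = 8 + 9 = 17) = 2 (attained at k = 1)
  C[0][1] = min over k of (A[0][0] + B[0][1] = 4 + -5 = -1, A[0][1] + B[1][1] = 1 + -3 = -2, A[0][2] + B[2][1] = 8 + -4 = 4) = -2 (attained at k = 1)
  C[0][2] = min over k of (A[0][0] + B[0][2] = 4 + 7 = 11, A[0][1] + B[1][2] = 1 + 0 = 1, A[0][2] + B[2][2] = 8 + 4 = 12) = 1 (attained at k = 1)
  C[1][0] = min over k of (A[1][0] + B[0][0] = 0 + 2 = 2, A[1][1] + B[1][0] = -2 + 1 = -1, A[1][2] + B[2][0] = 5 + 9 = 14) = -1 (attained at k = 1)
  C[1][1] = min over k of (A[1][0] + B[0][1] = 0 + -5 = -5, A[1][1] + B[1][1] = -2 + -3 = -5, A[1][2] + B[2][1] = 5 + -4 = 1) = -5 (attained at k = 0)
  C[1][2] = min over k of (A[1][0] + B[0][2] = 0 + 7 = 7, A[1][1] + B[1][2] = -2 + 0 = -2, A[1][2] + B[2][2] = 5 + 4 = 9) = -2 (attained at k = 1)
  C[2][0] = min over k of (A[2][0] + B[0][0] = -1 + 2 = 1, A[2][1] + B[1][0] = 10 + 1 = 11, A[2][2] + B[2][0] = -1 + 9 = 8) = 1 (attained at k = 0)
  C[2][1] = min over k of (A[2][0] + B[0][1] = -1 + -5 = -6, A[2][1] + B[1][1] = 10 + -3 = 7, A[2][2] + B[2][1] = -1 + -4 = -5) = -6 (attained at k = 0)
  C[2][2] = min over k of (A[2][0] + B[0][2] = -1 + 7 = 6, A[2][1] + B[1][2] = 10 + 0 = 10, A[2][2] + B[2][2] = -1 + 4 = 3) = 3 (attained at k = 2)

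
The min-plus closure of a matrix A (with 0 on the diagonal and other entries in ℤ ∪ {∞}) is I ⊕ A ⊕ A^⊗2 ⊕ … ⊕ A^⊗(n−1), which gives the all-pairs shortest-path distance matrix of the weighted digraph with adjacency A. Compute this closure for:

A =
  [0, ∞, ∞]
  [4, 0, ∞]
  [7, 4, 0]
Closure =
  [0, ∞, ∞]
  [4, 0, ∞]
  [7, 4, 0]

This is the Floyd-Warshall all-pairs shortest-path computation. For each intermediate vertex k = 0, 1, …, 2, update dist[i][j] ← min(dist[i][j], dist[i][k] + dist[k][j]). The final matrix gives, for each (i, j), the minimum total weight of any directed path from i to j (possibly empty when i = j).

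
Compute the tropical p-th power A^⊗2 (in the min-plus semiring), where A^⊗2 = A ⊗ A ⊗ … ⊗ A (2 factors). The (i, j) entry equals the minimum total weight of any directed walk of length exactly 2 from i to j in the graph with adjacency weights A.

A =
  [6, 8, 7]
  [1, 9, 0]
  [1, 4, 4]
A^⊗2 =
  [8, 11, 8]
  [1, 4, 4]
  [5, 8, 4]

Each entry (A^⊗2)_ij equals the minimum over all length-2 walks i = v_0 → v_1 → … → v_2 = j of Σ_t A[v_t][v_{t+1}]. For example, for (i, j) = (0, 2) we minimise over 3 possible intermediate vertex sequences; the minimum is 8, attained along the walk 0 → 1 → 2.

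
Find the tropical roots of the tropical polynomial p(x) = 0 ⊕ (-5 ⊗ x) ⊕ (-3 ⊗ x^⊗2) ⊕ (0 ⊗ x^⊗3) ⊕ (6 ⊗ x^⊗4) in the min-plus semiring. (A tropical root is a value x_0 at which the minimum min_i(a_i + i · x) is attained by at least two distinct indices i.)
Roots: {-6, -3, -2, 5}

Each tropical root is a break point of the lower envelope of the lines y = a_i + i · x (there are 5 lines, with slopes 0, 1, ..., 4). Only the lines that attain the minimum somewhere contribute to roots; other lines are dominated. Here the surviving (envelope) indices are i = 4, i = 3, i = 2, i = 1, i = 0.
Intersections between consecutive envelope lines give the roots: for adjacent envelope indices i < j the intersection is x = (a_i − a_j) / (j − i). Reading off the sorted break points: {-6, -3, -2, 5}.
Verification: at each break x_0, at least two indices attain the minimum of min_i(a_i + i · x_0).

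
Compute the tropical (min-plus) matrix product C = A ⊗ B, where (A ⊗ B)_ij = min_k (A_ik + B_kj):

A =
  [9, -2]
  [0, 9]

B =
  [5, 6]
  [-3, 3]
A ⊗ B =
  [-5, 1]
  [5, 6]

Apply the min-plus product entry-by-entry:
  C[0][0] = min over k of (A[0][0] + B[0][0] = 9 + 5 = 14, A[0][1] + B[1][0] = -2 + -3 = -5) = -5 (attained at k = 1)
  C[0][1] = min over k of (A[0][0] + B[0][1] = 9 + 6 = 15, A[0][1] + B[1][1] = -2 + 3 = 1) = 1 (attained at k = 1)
  C[1][0] = min over k of (A[1][0] + B[0][0] = 0 + 5 = 5, A[1][1] + B[1][0] = 9 + -3 = 6) = 5 (attained at k = 0)
  C[1][1] = min over k of (A[1][0] + B[0][1] = 0 + 6 = 6, A[1][1] + B[1][1] = 9 + 3 = 12) = 6 (attained at k = 0)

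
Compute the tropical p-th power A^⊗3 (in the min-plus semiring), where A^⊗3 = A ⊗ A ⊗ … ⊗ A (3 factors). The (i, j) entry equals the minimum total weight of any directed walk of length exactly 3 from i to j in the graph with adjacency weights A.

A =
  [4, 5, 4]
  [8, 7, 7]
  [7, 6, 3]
A^⊗3 =
  [12, 13, 10]
  [16, 16, 13]
  [13, 12, 9]

Each entry (A^⊗3)_ij equals the minimum over all length-3 walks i = v_0 → v_1 → … → v_3 = j of Σ_t A[v_t][v_{t+1}]. For example, for (i, j) = (0, 2) we minimise over 9 possible intermediate vertex sequences; the minimum is 10, attained along the walk 0 → 2 → 2 → 2.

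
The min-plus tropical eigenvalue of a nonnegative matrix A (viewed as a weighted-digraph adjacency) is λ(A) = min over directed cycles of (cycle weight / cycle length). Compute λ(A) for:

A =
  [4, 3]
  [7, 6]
λ(A) = 4

Enumerate directed cycles and compute their means (weight / length). Sample:
  cycle 0 → 0: weight = 4, length = 1, mean = 4/1 ≈ 4.000
  cycle 1 → 1: weight = 6, length = 1, mean = 6/1 ≈ 6.000
  cycle 0 → 1 → 0: weight = 10, length = 2, mean = 10/2 ≈ 5.000
  cycle 1 → 0 → 1: weight = 10, length = 2, mean = 10/2 ≈ 5.000
Minimum mean = 4.000, attained e.g. along the cycle 0 → 0 with weight 4 and length 1. So λ(A) = 4/1 = 4.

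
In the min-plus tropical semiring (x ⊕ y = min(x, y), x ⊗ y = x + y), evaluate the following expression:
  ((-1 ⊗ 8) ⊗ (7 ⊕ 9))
((-1 ⊗ 8) ⊗ (7 ⊕ 9)) = 14

Expand innermost to outermost. Recall ⊕ takes the minimum of its arguments and ⊗ takes their sum. Working out the expression ((-1 ⊗ 8) ⊗ (7 ⊕ 9)) gives 14.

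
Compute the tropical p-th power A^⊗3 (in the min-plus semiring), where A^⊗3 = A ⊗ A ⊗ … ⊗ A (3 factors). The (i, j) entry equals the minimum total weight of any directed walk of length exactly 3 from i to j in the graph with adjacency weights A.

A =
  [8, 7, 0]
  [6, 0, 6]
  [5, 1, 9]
A^⊗3 =
  [7, 1, 5]
  [6, 0, 6]
  [7, 1, 7]

Each entry (A^⊗3)_ij equals the minimum over all length-3 walks i = v_0 → v_1 → … → v_3 = j of Σ_t A[v_t][v_{t+1}]. For example, for (i, j) = (0, 2) we minimise over 9 possible intermediate vertex sequences; the minimum is 5, attained along the walk 0 → 2 → 0 → 2.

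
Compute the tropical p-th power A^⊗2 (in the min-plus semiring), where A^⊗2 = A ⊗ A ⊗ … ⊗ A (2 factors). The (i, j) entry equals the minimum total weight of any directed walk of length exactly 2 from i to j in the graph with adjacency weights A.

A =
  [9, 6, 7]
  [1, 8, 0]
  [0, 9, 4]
A^⊗2 =
  [7, 14, 6]
  [0, 7, 4]
  [4, 6, 7]

Each entry (A^⊗2)_ij equals the minimum over all length-2 walks i = v_0 → v_1 → … → v_2 = j of Σ_t A[v_t][v_{t+1}]. For example, for (i, j) = (0, 2) we minimise over 3 possible intermediate vertex sequences; the minimum is 6, attained along the walk 0 → 1 → 2.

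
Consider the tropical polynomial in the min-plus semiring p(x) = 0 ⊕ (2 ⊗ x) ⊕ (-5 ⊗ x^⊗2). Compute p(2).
p(2) = -1

A tropical monomial a ⊗ x^⊗i evaluates to a + i · x. Evaluating each term at x = 2:
  Term 0 contributes 0 + 0 · 2 = 0
  Term 1 contributes 2 + 1 · 2 = 4
  Term 2 contributes -5 + 2 · 2 = -1
p(2) = ⊕ of these = min[0, 4, -1] = -1.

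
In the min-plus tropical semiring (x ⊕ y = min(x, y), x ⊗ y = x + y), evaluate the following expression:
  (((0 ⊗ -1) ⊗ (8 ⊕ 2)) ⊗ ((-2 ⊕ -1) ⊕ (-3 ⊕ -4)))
(((0 ⊗ -1) ⊗ (8 ⊕ 2)) ⊗ ((-2 ⊕ -1) ⊕ (-3 ⊕ -4))) = -3

Expand innermost to outermost. Recall ⊕ takes the minimum of its arguments and ⊗ takes their sum. Working out the expression (((0 ⊗ -1) ⊗ (8 ⊕ 2)) ⊗ ((-2 ⊕ -1) ⊕ (-3 ⊕ -4))) gives -3.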